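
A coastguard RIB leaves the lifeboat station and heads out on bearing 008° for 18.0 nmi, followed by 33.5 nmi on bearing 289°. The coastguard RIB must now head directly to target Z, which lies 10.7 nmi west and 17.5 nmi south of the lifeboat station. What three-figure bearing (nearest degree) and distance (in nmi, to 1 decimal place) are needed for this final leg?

158°, 49.8 nmi

Leg 1 (008°, 18.0 nmi): east 18.0 sin 8° = 2.51, north 18.0 cos 8° = 17.82
Leg 2 (289°, 33.5 nmi): east 33.5 sin 289° = -31.67, north 33.5 cos 289° = 10.91
Current position: (-29.17, 28.73). Target: (-10.7, -17.5). Remaining: Δeast = 18.47, Δnorth = -46.23.
Bearing = atan2(18.47, -46.23) mod 360° = 158.22°; distance = √((18.47)² + (-46.23)²) = 49.784 nmi.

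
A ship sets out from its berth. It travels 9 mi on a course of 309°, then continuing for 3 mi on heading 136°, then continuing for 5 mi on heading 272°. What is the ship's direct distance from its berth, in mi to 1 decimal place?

Leg 1 (309°, 9 mi): east 9 sin 309° = -6.99, north 9 cos 309° = 5.66
Leg 2 (136°, 3 mi): east 3 sin 136° = 2.08, north 3 cos 136° = -2.16
Leg 3 (272°, 5 mi): east 5 sin 272° = -5.00, north 5 cos 272° = 0.17
Net: -9.91 east, 3.68 north. Distance = √((-9.91)² + (3.68)²) = 10.569 mi.

10.6 mi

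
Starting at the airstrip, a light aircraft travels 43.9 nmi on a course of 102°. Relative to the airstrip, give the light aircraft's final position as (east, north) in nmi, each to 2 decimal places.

(42.94, -9.13)

Leg 1 (102°, 43.9 nmi): east 43.9 sin 102° = 42.94, north 43.9 cos 102° = -9.13
Summing: 42.94 nmi east, -9.13 nmi north → (42.94, -9.13).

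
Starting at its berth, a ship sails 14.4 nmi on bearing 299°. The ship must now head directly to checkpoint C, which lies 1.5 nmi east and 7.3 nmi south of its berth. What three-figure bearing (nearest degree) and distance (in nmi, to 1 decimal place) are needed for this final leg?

135°, 20.1 nmi

Leg 1 (299°, 14.4 nmi): east 14.4 sin 299° = -12.59, north 14.4 cos 299° = 6.98
Current position: (-12.59, 6.98). Target: (1.5, -7.3). Remaining: Δeast = 14.09, Δnorth = -14.28.
Bearing = atan2(14.09, -14.28) mod 360° = 135.38°; distance = √((14.09)² + (-14.28)²) = 20.065 nmi.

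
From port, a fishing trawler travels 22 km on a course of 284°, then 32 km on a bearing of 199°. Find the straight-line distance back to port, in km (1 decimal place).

Leg 1 (284°, 22 km): east 22 sin 284° = -21.35, north 22 cos 284° = 5.32
Leg 2 (199°, 32 km): east 32 sin 199° = -10.42, north 32 cos 199° = -30.26
Net: -31.76 east, -24.93 north. Distance = √((-31.76)² + (-24.93)²) = 40.382 km.

40.4 km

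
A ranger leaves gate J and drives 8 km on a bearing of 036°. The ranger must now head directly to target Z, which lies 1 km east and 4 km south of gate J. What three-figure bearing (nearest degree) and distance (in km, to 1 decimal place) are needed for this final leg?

Leg 1 (036°, 8 km): east 8 sin 36° = 4.70, north 8 cos 36° = 6.47
Current position: (4.70, 6.47). Target: (1, -4). Remaining: Δeast = -3.70, Δnorth = -10.47.
Bearing = atan2(-3.70, -10.47) mod 360° = 199.47°; distance = √((-3.70)² + (-10.47)²) = 11.107 km.

199°, 11.1 km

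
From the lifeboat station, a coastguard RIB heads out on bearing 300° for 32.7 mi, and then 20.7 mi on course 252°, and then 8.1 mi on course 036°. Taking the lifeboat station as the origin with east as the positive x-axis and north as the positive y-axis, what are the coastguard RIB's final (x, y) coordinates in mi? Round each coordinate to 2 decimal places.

(-43.24, 16.51)

Leg 1 (300°, 32.7 mi): east 32.7 sin 300° = -28.32, north 32.7 cos 300° = 16.35
Leg 2 (252°, 20.7 mi): east 20.7 sin 252° = -19.69, north 20.7 cos 252° = -6.40
Leg 3 (036°, 8.1 mi): east 8.1 sin 36° = 4.76, north 8.1 cos 36° = 6.55
Summing: -43.24 mi east, 16.51 mi north → (-43.24, 16.51).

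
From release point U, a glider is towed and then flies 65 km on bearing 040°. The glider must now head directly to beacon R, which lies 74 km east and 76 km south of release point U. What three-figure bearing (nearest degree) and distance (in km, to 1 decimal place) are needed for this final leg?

166°, 129.9 km

Leg 1 (040°, 65 km): east 65 sin 40° = 41.78, north 65 cos 40° = 49.79
Current position: (41.78, 49.79). Target: (74, -76). Remaining: Δeast = 32.22, Δnorth = -125.79.
Bearing = atan2(32.22, -125.79) mod 360° = 165.63°; distance = √((32.22)² + (-125.79)²) = 129.853 km.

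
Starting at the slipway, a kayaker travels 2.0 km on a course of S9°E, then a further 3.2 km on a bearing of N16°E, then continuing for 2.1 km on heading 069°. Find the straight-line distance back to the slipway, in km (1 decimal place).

Leg 1 (S9°E, 2.0 km): east 2.0 sin 171° = 0.31, north 2.0 cos 171° = -1.98
Leg 2 (N16°E, 3.2 km): east 3.2 sin 16° = 0.88, north 3.2 cos 16° = 3.08
Leg 3 (069°, 2.1 km): east 2.1 sin 69° = 1.96, north 2.1 cos 69° = 0.75
Net: 3.16 east, 1.85 north. Distance = √((3.16)² + (1.85)²) = 3.659 km.

3.7 km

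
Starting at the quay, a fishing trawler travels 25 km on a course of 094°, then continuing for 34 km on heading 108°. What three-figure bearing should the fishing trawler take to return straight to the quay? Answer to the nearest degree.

Leg 1 (094°, 25 km): east 25 sin 94° = 24.94, north 25 cos 94° = -1.74
Leg 2 (108°, 34 km): east 34 sin 108° = 32.34, north 34 cos 108° = -10.51
Net displacement: 57.28 east, -12.25 north. Direction back to start is (-57.28, 12.25): bearing = atan2(-57.28, 12.25) mod 360° = 282.07° ≈ 282°.

282°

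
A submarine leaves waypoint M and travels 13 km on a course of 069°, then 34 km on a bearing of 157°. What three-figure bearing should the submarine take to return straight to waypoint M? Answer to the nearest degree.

316°

Leg 1 (069°, 13 km): east 13 sin 69° = 12.14, north 13 cos 69° = 4.66
Leg 2 (157°, 34 km): east 34 sin 157° = 13.28, north 34 cos 157° = -31.30
Net displacement: 25.42 east, -26.64 north. Direction back to start is (-25.42, 26.64): bearing = atan2(-25.42, 26.64) mod 360° = 316.34° ≈ 316°.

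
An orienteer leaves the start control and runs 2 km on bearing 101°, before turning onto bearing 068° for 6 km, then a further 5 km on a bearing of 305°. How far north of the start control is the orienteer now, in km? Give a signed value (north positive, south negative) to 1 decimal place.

Leg 1 (101°, 2 km): east 2 sin 101° = 1.96, north 2 cos 101° = -0.38
Leg 2 (068°, 6 km): east 6 sin 68° = 5.56, north 6 cos 68° = 2.25
Leg 3 (305°, 5 km): east 5 sin 305° = -4.10, north 5 cos 305° = 2.87
Net north component: 4.73 km.

4.7 km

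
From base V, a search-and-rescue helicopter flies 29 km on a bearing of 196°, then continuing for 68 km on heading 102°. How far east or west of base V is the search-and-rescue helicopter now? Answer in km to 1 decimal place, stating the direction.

Leg 1 (196°, 29 km): east 29 sin 196° = -7.99, north 29 cos 196° = -27.88
Leg 2 (102°, 68 km): east 68 sin 102° = 66.51, north 68 cos 102° = -14.14
Net east component: 58.52 km.

58.5 km east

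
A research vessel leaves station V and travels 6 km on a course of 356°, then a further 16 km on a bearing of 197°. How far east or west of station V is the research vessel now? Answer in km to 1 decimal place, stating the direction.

Leg 1 (356°, 6 km): east 6 sin 356° = -0.42, north 6 cos 356° = 5.99
Leg 2 (197°, 16 km): east 16 sin 197° = -4.68, north 16 cos 197° = -15.30
Net east component: -5.10 km.

5.1 km west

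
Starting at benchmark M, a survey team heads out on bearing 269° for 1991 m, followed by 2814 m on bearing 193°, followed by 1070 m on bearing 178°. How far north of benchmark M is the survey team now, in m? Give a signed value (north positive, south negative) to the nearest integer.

Leg 1 (269°, 1991 m): east 1991 sin 269° = -1990.70, north 1991 cos 269° = -34.75
Leg 2 (193°, 2814 m): east 2814 sin 193° = -633.01, north 2814 cos 193° = -2741.88
Leg 3 (178°, 1070 m): east 1070 sin 178° = 37.34, north 1070 cos 178° = -1069.35
Net north component: -3845.97 m.

-3846 m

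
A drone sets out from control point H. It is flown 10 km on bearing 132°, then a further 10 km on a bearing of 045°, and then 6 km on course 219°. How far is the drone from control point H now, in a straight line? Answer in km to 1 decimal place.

Leg 1 (132°, 10 km): east 10 sin 132° = 7.43, north 10 cos 132° = -6.69
Leg 2 (045°, 10 km): east 10 sin 45° = 7.07, north 10 cos 45° = 7.07
Leg 3 (219°, 6 km): east 6 sin 219° = -3.78, north 6 cos 219° = -4.66
Net: 10.73 east, -4.28 north. Distance = √((10.73)² + (-4.28)²) = 11.550 km.

11.6 km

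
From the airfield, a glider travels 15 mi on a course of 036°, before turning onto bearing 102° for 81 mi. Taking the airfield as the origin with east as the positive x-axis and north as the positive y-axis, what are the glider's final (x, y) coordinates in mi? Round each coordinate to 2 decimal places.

(88.05, -4.71)

Leg 1 (036°, 15 mi): east 15 sin 36° = 8.82, north 15 cos 36° = 12.14
Leg 2 (102°, 81 mi): east 81 sin 102° = 79.23, north 81 cos 102° = -16.84
Summing: 88.05 mi east, -4.71 mi north → (88.05, -4.71).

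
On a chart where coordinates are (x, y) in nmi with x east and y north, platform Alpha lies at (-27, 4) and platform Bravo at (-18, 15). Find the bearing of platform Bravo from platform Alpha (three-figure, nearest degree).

039°

Δeast = -18 − -27 = 9.00; Δnorth = 15 − 4 = 11.00.
Bearing = atan2(Δeast, Δnorth) mod 360° = 39.29° ≈ 039°.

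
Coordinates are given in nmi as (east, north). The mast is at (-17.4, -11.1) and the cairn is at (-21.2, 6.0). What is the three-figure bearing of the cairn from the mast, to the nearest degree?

347°

Δeast = -21.2 − -17.4 = -3.80; Δnorth = 6.0 − -11.1 = 17.10.
Bearing = atan2(Δeast, Δnorth) mod 360° = 347.47° ≈ 347°.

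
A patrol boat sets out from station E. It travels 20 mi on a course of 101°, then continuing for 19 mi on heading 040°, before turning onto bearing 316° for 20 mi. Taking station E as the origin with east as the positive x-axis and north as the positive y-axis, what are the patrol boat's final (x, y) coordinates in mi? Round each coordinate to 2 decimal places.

(17.95, 25.13)

Leg 1 (101°, 20 mi): east 20 sin 101° = 19.63, north 20 cos 101° = -3.82
Leg 2 (040°, 19 mi): east 19 sin 40° = 12.21, north 19 cos 40° = 14.55
Leg 3 (316°, 20 mi): east 20 sin 316° = -13.89, north 20 cos 316° = 14.39
Summing: 17.95 mi east, 25.13 mi north → (17.95, 25.13).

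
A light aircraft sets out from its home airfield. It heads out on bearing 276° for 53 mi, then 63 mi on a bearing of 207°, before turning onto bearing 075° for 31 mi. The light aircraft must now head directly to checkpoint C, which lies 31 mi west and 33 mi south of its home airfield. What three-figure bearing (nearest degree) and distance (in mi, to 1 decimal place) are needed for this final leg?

Leg 1 (276°, 53 mi): east 53 sin 276° = -52.71, north 53 cos 276° = 5.54
Leg 2 (207°, 63 mi): east 63 sin 207° = -28.60, north 63 cos 207° = -56.13
Leg 3 (075°, 31 mi): east 31 sin 75° = 29.94, north 31 cos 75° = 8.02
Current position: (-51.37, -42.57). Target: (-31, -33). Remaining: Δeast = 20.37, Δnorth = 9.57.
Bearing = atan2(20.37, 9.57) mod 360° = 64.83°; distance = √((20.37)² + (9.57)²) = 22.504 mi.

065°, 22.5 mi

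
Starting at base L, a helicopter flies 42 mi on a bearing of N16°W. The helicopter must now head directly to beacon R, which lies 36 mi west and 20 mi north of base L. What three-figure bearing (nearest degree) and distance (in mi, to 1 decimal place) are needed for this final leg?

230°, 31.8 mi

Leg 1 (N16°W, 42 mi): east 42 sin 344° = -11.58, north 42 cos 344° = 40.37
Current position: (-11.58, 40.37). Target: (-36, 20). Remaining: Δeast = -24.42, Δnorth = -20.37.
Bearing = atan2(-24.42, -20.37) mod 360° = 230.17°; distance = √((-24.42)² + (-20.37)²) = 31.805 mi.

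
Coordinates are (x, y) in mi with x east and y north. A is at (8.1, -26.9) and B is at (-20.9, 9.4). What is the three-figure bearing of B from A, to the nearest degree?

321°

Δeast = -20.9 − 8.1 = -29.00; Δnorth = 9.4 − -26.9 = 36.30.
Bearing = atan2(Δeast, Δnorth) mod 360° = 321.38° ≈ 321°.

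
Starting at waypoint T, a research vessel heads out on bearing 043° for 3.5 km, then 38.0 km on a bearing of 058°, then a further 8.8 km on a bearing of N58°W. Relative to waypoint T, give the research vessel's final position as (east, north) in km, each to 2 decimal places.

Leg 1 (043°, 3.5 km): east 3.5 sin 43° = 2.39, north 3.5 cos 43° = 2.56
Leg 2 (058°, 38.0 km): east 38.0 sin 58° = 32.23, north 38.0 cos 58° = 20.14
Leg 3 (N58°W, 8.8 km): east 8.8 sin 302° = -7.46, north 8.8 cos 302° = 4.66
Summing: 27.15 km east, 27.36 km north → (27.15, 27.36).

(27.15, 27.36)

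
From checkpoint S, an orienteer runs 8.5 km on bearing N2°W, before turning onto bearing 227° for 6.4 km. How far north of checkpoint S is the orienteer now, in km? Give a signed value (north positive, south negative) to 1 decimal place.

4.1 km

Leg 1 (N2°W, 8.5 km): east 8.5 sin 358° = -0.30, north 8.5 cos 358° = 8.49
Leg 2 (227°, 6.4 km): east 6.4 sin 227° = -4.68, north 6.4 cos 227° = -4.36
Net north component: 4.13 km.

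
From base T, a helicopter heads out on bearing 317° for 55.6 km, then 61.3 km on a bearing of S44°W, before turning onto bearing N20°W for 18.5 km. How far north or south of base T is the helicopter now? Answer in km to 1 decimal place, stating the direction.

14.0 km north

Leg 1 (317°, 55.6 km): east 55.6 sin 317° = -37.92, north 55.6 cos 317° = 40.66
Leg 2 (S44°W, 61.3 km): east 61.3 sin 224° = -42.58, north 61.3 cos 224° = -44.10
Leg 3 (N20°W, 18.5 km): east 18.5 sin 340° = -6.33, north 18.5 cos 340° = 17.38
Net north component: 13.95 km.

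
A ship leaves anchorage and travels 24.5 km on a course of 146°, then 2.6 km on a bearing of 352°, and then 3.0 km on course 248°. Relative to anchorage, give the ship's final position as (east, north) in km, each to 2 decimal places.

(10.56, -18.86)

Leg 1 (146°, 24.5 km): east 24.5 sin 146° = 13.70, north 24.5 cos 146° = -20.31
Leg 2 (352°, 2.6 km): east 2.6 sin 352° = -0.36, north 2.6 cos 352° = 2.57
Leg 3 (248°, 3.0 km): east 3.0 sin 248° = -2.78, north 3.0 cos 248° = -1.12
Summing: 10.56 km east, -18.86 km north → (10.56, -18.86).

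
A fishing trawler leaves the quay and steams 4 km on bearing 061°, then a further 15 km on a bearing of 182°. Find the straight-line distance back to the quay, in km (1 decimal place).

13.4 km

Leg 1 (061°, 4 km): east 4 sin 61° = 3.50, north 4 cos 61° = 1.94
Leg 2 (182°, 15 km): east 15 sin 182° = -0.52, north 15 cos 182° = -14.99
Net: 2.97 east, -13.05 north. Distance = √((2.97)² + (-13.05)²) = 13.386 km.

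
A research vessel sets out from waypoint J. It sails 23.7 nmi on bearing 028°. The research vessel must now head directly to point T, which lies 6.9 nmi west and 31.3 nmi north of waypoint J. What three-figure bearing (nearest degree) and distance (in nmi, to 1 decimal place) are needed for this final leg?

300°, 20.8 nmi

Leg 1 (028°, 23.7 nmi): east 23.7 sin 28° = 11.13, north 23.7 cos 28° = 20.93
Current position: (11.13, 20.93). Target: (-6.9, 31.3). Remaining: Δeast = -18.03, Δnorth = 10.37.
Bearing = atan2(-18.03, 10.37) mod 360° = 299.92°; distance = √((-18.03)² + (10.37)²) = 20.798 nmi.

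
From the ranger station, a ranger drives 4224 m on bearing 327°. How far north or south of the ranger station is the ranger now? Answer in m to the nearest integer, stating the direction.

3543 m north

Leg 1 (327°, 4224 m): east 4224 sin 327° = -2300.56, north 4224 cos 327° = 3542.54
Net north component: 3542.54 m.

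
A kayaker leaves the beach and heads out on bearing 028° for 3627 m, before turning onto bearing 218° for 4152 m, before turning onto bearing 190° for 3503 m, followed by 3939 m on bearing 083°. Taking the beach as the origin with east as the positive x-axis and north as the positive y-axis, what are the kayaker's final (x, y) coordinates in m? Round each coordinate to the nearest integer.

(2448, -3039)

Leg 1 (028°, 3627 m): east 3627 sin 28° = 1702.77, north 3627 cos 28° = 3202.45
Leg 2 (218°, 4152 m): east 4152 sin 218° = -2556.23, north 4152 cos 218° = -3271.82
Leg 3 (190°, 3503 m): east 3503 sin 190° = -608.29, north 3503 cos 190° = -3449.78
Leg 4 (083°, 3939 m): east 3939 sin 83° = 3909.64, north 3939 cos 83° = 480.04
Summing: 2447.90 m east, -3039.11 m north → (2448, -3039).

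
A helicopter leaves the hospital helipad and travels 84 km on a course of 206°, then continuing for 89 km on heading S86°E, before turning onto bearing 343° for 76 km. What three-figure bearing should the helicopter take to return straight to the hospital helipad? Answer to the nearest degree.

Leg 1 (206°, 84 km): east 84 sin 206° = -36.82, north 84 cos 206° = -75.50
Leg 2 (S86°E, 89 km): east 89 sin 94° = 88.78, north 89 cos 94° = -6.21
Leg 3 (343°, 76 km): east 76 sin 343° = -22.22, north 76 cos 343° = 72.68
Net displacement: 29.74 east, -9.03 north. Direction back to start is (-29.74, 9.03): bearing = atan2(-29.74, 9.03) mod 360° = 286.89° ≈ 287°.

287°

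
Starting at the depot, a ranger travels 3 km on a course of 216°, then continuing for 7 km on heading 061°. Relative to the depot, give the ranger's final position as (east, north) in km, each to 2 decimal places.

Leg 1 (216°, 3 km): east 3 sin 216° = -1.76, north 3 cos 216° = -2.43
Leg 2 (061°, 7 km): east 7 sin 61° = 6.12, north 7 cos 61° = 3.39
Summing: 4.36 km east, 0.97 km north → (4.36, 0.97).

(4.36, 0.97)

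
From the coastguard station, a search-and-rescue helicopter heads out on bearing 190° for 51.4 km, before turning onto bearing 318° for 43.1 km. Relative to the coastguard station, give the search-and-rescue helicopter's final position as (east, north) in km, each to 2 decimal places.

(-37.77, -18.59)

Leg 1 (190°, 51.4 km): east 51.4 sin 190° = -8.93, north 51.4 cos 190° = -50.62
Leg 2 (318°, 43.1 km): east 43.1 sin 318° = -28.84, north 43.1 cos 318° = 32.03
Summing: -37.77 km east, -18.59 km north → (-37.77, -18.59).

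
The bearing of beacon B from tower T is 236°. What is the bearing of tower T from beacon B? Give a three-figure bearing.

Back-bearing = 236° − 180° = 056°.

056°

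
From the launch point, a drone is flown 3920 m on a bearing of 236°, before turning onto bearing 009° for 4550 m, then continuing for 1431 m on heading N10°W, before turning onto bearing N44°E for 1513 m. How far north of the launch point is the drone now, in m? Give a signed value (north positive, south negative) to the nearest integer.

Leg 1 (236°, 3920 m): east 3920 sin 236° = -3249.83, north 3920 cos 236° = -2192.04
Leg 2 (009°, 4550 m): east 4550 sin 9° = 711.78, north 4550 cos 9° = 4493.98
Leg 3 (N10°W, 1431 m): east 1431 sin 350° = -248.49, north 1431 cos 350° = 1409.26
Leg 4 (N44°E, 1513 m): east 1513 sin 44° = 1051.02, north 1513 cos 44° = 1088.36
Net north component: 4799.57 m.

4800 m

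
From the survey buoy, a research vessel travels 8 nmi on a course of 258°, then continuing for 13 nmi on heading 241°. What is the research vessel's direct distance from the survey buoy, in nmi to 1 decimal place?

20.8 nmi

Leg 1 (258°, 8 nmi): east 8 sin 258° = -7.83, north 8 cos 258° = -1.66
Leg 2 (241°, 13 nmi): east 13 sin 241° = -11.37, north 13 cos 241° = -6.30
Net: -19.20 east, -7.97 north. Distance = √((-19.20)² + (-7.97)²) = 20.782 nmi.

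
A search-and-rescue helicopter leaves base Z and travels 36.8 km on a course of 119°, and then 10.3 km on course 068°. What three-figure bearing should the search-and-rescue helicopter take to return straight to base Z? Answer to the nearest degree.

Leg 1 (119°, 36.8 km): east 36.8 sin 119° = 32.19, north 36.8 cos 119° = -17.84
Leg 2 (068°, 10.3 km): east 10.3 sin 68° = 9.55, north 10.3 cos 68° = 3.86
Net displacement: 41.74 east, -13.98 north. Direction back to start is (-41.74, 13.98): bearing = atan2(-41.74, 13.98) mod 360° = 288.52° ≈ 289°.

289°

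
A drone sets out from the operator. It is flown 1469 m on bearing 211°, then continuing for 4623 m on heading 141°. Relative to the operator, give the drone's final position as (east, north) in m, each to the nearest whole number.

Leg 1 (211°, 1469 m): east 1469 sin 211° = -756.59, north 1469 cos 211° = -1259.18
Leg 2 (141°, 4623 m): east 4623 sin 141° = 2909.35, north 4623 cos 141° = -3592.75
Summing: 2152.76 m east, -4851.92 m north → (2153, -4852).

(2153, -4852)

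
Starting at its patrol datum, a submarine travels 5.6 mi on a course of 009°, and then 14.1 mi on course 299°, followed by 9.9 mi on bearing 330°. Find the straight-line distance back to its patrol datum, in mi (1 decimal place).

26.6 mi

Leg 1 (009°, 5.6 mi): east 5.6 sin 9° = 0.88, north 5.6 cos 9° = 5.53
Leg 2 (299°, 14.1 mi): east 14.1 sin 299° = -12.33, north 14.1 cos 299° = 6.84
Leg 3 (330°, 9.9 mi): east 9.9 sin 330° = -4.95, north 9.9 cos 330° = 8.57
Net: -16.41 east, 20.94 north. Distance = √((-16.41)² + (20.94)²) = 26.602 mi.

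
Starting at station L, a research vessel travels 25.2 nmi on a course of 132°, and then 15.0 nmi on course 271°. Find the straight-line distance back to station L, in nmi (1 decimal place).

17.0 nmi

Leg 1 (132°, 25.2 nmi): east 25.2 sin 132° = 18.73, north 25.2 cos 132° = -16.86
Leg 2 (271°, 15.0 nmi): east 15.0 sin 271° = -15.00, north 15.0 cos 271° = 0.26
Net: 3.73 east, -16.60 north. Distance = √((3.73)² + (-16.60)²) = 17.014 nmi.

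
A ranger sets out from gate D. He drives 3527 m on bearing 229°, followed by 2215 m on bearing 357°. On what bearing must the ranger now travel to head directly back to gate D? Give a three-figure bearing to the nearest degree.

Leg 1 (229°, 3527 m): east 3527 sin 229° = -2661.86, north 3527 cos 229° = -2313.92
Leg 2 (357°, 2215 m): east 2215 sin 357° = -115.92, north 2215 cos 357° = 2211.96
Net displacement: -2777.78 east, -101.96 north. Direction back to start is (2777.78, 101.96): bearing = atan2(2777.78, 101.96) mod 360° = 87.90° ≈ 088°.

088°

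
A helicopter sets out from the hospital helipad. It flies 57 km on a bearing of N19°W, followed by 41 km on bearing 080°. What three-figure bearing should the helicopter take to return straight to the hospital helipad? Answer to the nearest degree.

Leg 1 (N19°W, 57 km): east 57 sin 341° = -18.56, north 57 cos 341° = 53.89
Leg 2 (080°, 41 km): east 41 sin 80° = 40.38, north 41 cos 80° = 7.12
Net displacement: 21.82 east, 61.01 north. Direction back to start is (-21.82, -61.01): bearing = atan2(-21.82, -61.01) mod 360° = 199.68° ≈ 200°.

200°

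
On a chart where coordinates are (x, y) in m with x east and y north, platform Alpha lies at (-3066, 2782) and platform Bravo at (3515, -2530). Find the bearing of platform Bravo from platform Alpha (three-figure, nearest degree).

129°

Δeast = 3515 − -3066 = 6581.00; Δnorth = -2530 − 2782 = -5312.00.
Bearing = atan2(Δeast, Δnorth) mod 360° = 128.91° ≈ 129°.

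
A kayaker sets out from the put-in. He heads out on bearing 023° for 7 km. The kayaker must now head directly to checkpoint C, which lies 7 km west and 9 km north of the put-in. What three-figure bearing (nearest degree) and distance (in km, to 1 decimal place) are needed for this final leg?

285°, 10.1 km

Leg 1 (023°, 7 km): east 7 sin 23° = 2.74, north 7 cos 23° = 6.44
Current position: (2.74, 6.44). Target: (-7, 9). Remaining: Δeast = -9.74, Δnorth = 2.56.
Bearing = atan2(-9.74, 2.56) mod 360° = 284.71°; distance = √((-9.74)² + (2.56)²) = 10.065 km.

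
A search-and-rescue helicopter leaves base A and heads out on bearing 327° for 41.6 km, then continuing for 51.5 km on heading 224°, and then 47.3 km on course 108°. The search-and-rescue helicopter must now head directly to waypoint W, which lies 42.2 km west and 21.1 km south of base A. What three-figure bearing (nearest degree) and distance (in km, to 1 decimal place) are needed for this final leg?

261°, 29.1 km

Leg 1 (327°, 41.6 km): east 41.6 sin 327° = -22.66, north 41.6 cos 327° = 34.89
Leg 2 (224°, 51.5 km): east 51.5 sin 224° = -35.77, north 51.5 cos 224° = -37.05
Leg 3 (108°, 47.3 km): east 47.3 sin 108° = 44.98, north 47.3 cos 108° = -14.62
Current position: (-13.45, -16.77). Target: (-42.2, -21.1). Remaining: Δeast = -28.75, Δnorth = -4.33.
Bearing = atan2(-28.75, -4.33) mod 360° = 261.44°; distance = √((-28.75)² + (-4.33)²) = 29.077 km.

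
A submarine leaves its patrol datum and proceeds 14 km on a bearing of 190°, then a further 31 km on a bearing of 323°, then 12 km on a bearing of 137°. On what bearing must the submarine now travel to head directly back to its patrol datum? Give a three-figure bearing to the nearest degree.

100°

Leg 1 (190°, 14 km): east 14 sin 190° = -2.43, north 14 cos 190° = -13.79
Leg 2 (323°, 31 km): east 31 sin 323° = -18.66, north 31 cos 323° = 24.76
Leg 3 (137°, 12 km): east 12 sin 137° = 8.18, north 12 cos 137° = -8.78
Net displacement: -12.90 east, 2.19 north. Direction back to start is (12.90, -2.19): bearing = atan2(12.90, -2.19) mod 360° = 99.65° ≈ 100°.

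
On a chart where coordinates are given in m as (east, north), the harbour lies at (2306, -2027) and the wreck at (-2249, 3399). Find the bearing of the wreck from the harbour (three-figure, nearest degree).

320°

Δeast = -2249 − 2306 = -4555.00; Δnorth = 3399 − -2027 = 5426.00.
Bearing = atan2(Δeast, Δnorth) mod 360° = 319.99° ≈ 320°.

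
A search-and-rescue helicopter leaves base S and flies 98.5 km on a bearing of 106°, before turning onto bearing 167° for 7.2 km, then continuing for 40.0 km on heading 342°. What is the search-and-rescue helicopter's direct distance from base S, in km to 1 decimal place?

84.0 km

Leg 1 (106°, 98.5 km): east 98.5 sin 106° = 94.68, north 98.5 cos 106° = -27.15
Leg 2 (167°, 7.2 km): east 7.2 sin 167° = 1.62, north 7.2 cos 167° = -7.02
Leg 3 (342°, 40.0 km): east 40.0 sin 342° = -12.36, north 40.0 cos 342° = 38.04
Net: 83.94 east, 3.88 north. Distance = √((83.94)² + (3.88)²) = 84.033 km.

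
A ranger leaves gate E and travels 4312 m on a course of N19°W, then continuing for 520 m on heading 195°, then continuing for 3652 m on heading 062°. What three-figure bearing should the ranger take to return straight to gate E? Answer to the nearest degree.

198°

Leg 1 (N19°W, 4312 m): east 4312 sin 341° = -1403.85, north 4312 cos 341° = 4077.08
Leg 2 (195°, 520 m): east 520 sin 195° = -134.59, north 520 cos 195° = -502.28
Leg 3 (062°, 3652 m): east 3652 sin 62° = 3224.52, north 3652 cos 62° = 1714.51
Net displacement: 1686.09 east, 5289.30 north. Direction back to start is (-1686.09, -5289.30): bearing = atan2(-1686.09, -5289.30) mod 360° = 197.68° ≈ 198°.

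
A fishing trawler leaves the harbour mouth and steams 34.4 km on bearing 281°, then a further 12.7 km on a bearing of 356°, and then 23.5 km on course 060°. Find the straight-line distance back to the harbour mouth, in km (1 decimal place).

34.1 km

Leg 1 (281°, 34.4 km): east 34.4 sin 281° = -33.77, north 34.4 cos 281° = 6.56
Leg 2 (356°, 12.7 km): east 12.7 sin 356° = -0.89, north 12.7 cos 356° = 12.67
Leg 3 (060°, 23.5 km): east 23.5 sin 60° = 20.35, north 23.5 cos 60° = 11.75
Net: -14.30 east, 30.98 north. Distance = √((-14.30)² + (30.98)²) = 34.125 km.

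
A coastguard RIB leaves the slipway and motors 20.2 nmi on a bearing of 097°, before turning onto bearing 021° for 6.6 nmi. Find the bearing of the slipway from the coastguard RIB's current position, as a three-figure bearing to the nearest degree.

Leg 1 (097°, 20.2 nmi): east 20.2 sin 97° = 20.05, north 20.2 cos 97° = -2.46
Leg 2 (021°, 6.6 nmi): east 6.6 sin 21° = 2.37, north 6.6 cos 21° = 6.16
Net displacement: 22.41 east, 3.70 north. Direction back to start is (-22.41, -3.70): bearing = atan2(-22.41, -3.70) mod 360° = 260.63° ≈ 261°.

261°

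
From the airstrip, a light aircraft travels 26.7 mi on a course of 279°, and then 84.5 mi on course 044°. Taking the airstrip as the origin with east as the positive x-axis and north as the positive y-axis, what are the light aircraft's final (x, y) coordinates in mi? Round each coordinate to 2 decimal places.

(32.33, 64.96)

Leg 1 (279°, 26.7 mi): east 26.7 sin 279° = -26.37, north 26.7 cos 279° = 4.18
Leg 2 (044°, 84.5 mi): east 84.5 sin 44° = 58.70, north 84.5 cos 44° = 60.78
Summing: 32.33 mi east, 64.96 mi north → (32.33, 64.96).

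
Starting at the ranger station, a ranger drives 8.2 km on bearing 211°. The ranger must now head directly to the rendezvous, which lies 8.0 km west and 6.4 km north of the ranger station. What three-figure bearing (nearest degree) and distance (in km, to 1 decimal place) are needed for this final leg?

Leg 1 (211°, 8.2 km): east 8.2 sin 211° = -4.22, north 8.2 cos 211° = -7.03
Current position: (-4.22, -7.03). Target: (-8.0, 6.4). Remaining: Δeast = -3.78, Δnorth = 13.43.
Bearing = atan2(-3.78, 13.43) mod 360° = 344.29°; distance = √((-3.78)² + (13.43)²) = 13.950 km.

344°, 13.9 km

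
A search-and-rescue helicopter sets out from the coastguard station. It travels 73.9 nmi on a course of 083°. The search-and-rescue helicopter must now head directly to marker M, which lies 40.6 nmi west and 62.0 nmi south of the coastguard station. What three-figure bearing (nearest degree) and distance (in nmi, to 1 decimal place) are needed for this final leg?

238°, 134.3 nmi

Leg 1 (083°, 73.9 nmi): east 73.9 sin 83° = 73.35, north 73.9 cos 83° = 9.01
Current position: (73.35, 9.01). Target: (-40.6, -62.0). Remaining: Δeast = -113.95, Δnorth = -71.01.
Bearing = atan2(-113.95, -71.01) mod 360° = 238.07°; distance = √((-113.95)² + (-71.01)²) = 134.262 nmi.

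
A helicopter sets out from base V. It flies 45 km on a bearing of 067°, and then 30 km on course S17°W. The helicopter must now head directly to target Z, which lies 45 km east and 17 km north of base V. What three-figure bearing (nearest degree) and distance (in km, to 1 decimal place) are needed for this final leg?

Leg 1 (067°, 45 km): east 45 sin 67° = 41.42, north 45 cos 67° = 17.58
Leg 2 (S17°W, 30 km): east 30 sin 197° = -8.77, north 30 cos 197° = -28.69
Current position: (32.65, -11.11). Target: (45, 17). Remaining: Δeast = 12.35, Δnorth = 28.11.
Bearing = atan2(12.35, 28.11) mod 360° = 23.72°; distance = √((12.35)² + (28.11)²) = 30.699 km.

024°, 30.7 km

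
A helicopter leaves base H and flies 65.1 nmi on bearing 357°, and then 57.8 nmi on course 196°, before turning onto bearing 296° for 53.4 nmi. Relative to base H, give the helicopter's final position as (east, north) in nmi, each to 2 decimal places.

Leg 1 (357°, 65.1 nmi): east 65.1 sin 357° = -3.41, north 65.1 cos 357° = 65.01
Leg 2 (196°, 57.8 nmi): east 57.8 sin 196° = -15.93, north 57.8 cos 196° = -55.56
Leg 3 (296°, 53.4 nmi): east 53.4 sin 296° = -48.00, north 53.4 cos 296° = 23.41
Summing: -67.33 nmi east, 32.86 nmi north → (-67.33, 32.86).

(-67.33, 32.86)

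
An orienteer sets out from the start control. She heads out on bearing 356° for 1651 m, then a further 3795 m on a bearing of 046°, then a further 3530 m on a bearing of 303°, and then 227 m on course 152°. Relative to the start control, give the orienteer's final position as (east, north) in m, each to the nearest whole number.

Leg 1 (356°, 1651 m): east 1651 sin 356° = -115.17, north 1651 cos 356° = 1646.98
Leg 2 (046°, 3795 m): east 3795 sin 46° = 2729.89, north 3795 cos 46° = 2636.23
Leg 3 (303°, 3530 m): east 3530 sin 303° = -2960.51, north 3530 cos 303° = 1922.58
Leg 4 (152°, 227 m): east 227 sin 152° = 106.57, north 227 cos 152° = -200.43
Summing: -239.21 m east, 6005.35 m north → (-239, 6005).

(-239, 6005)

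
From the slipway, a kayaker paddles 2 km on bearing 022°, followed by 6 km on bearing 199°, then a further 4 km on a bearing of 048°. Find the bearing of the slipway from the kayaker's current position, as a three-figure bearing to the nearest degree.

Leg 1 (022°, 2 km): east 2 sin 22° = 0.75, north 2 cos 22° = 1.85
Leg 2 (199°, 6 km): east 6 sin 199° = -1.95, north 6 cos 199° = -5.67
Leg 3 (048°, 4 km): east 4 sin 48° = 2.97, north 4 cos 48° = 2.68
Net displacement: 1.77 east, -1.14 north. Direction back to start is (-1.77, 1.14): bearing = atan2(-1.77, 1.14) mod 360° = 302.86° ≈ 303°.

303°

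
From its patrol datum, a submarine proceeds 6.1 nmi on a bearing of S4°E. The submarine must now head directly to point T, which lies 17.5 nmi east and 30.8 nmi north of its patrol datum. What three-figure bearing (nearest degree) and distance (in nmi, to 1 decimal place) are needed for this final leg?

025°, 40.6 nmi

Leg 1 (S4°E, 6.1 nmi): east 6.1 sin 176° = 0.43, north 6.1 cos 176° = -6.09
Current position: (0.43, -6.09). Target: (17.5, 30.8). Remaining: Δeast = 17.07, Δnorth = 36.89.
Bearing = atan2(17.07, 36.89) mod 360° = 24.84°; distance = √((17.07)² + (36.89)²) = 40.645 nmi.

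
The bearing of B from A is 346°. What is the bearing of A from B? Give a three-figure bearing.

166°

Back-bearing = 346° − 180° = 166°.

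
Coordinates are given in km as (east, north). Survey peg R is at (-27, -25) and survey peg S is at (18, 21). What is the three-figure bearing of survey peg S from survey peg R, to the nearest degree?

044°

Δeast = 18 − -27 = 45.00; Δnorth = 21 − -25 = 46.00.
Bearing = atan2(Δeast, Δnorth) mod 360° = 44.37° ≈ 044°.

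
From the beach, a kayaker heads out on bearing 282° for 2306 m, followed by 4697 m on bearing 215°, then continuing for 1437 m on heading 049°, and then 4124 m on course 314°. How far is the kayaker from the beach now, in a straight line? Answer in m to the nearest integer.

6846 m

Leg 1 (282°, 2306 m): east 2306 sin 282° = -2255.61, north 2306 cos 282° = 479.44
Leg 2 (215°, 4697 m): east 4697 sin 215° = -2694.09, north 4697 cos 215° = -3847.56
Leg 3 (049°, 1437 m): east 1437 sin 49° = 1084.52, north 1437 cos 49° = 942.76
Leg 4 (314°, 4124 m): east 4124 sin 314° = -2966.56, north 4124 cos 314° = 2864.77
Net: -6831.74 east, 439.42 north. Distance = √((-6831.74)² + (439.42)²) = 6845.853 m.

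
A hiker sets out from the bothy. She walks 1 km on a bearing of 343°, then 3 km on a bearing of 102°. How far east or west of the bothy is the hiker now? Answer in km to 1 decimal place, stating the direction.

2.6 km east

Leg 1 (343°, 1 km): east 1 sin 343° = -0.29, north 1 cos 343° = 0.96
Leg 2 (102°, 3 km): east 3 sin 102° = 2.93, north 3 cos 102° = -0.62
Net east component: 2.64 km.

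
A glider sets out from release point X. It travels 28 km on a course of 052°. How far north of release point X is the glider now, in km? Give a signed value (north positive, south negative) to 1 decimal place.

Leg 1 (052°, 28 km): east 28 sin 52° = 22.06, north 28 cos 52° = 17.24
Net north component: 17.24 km.

17.2 km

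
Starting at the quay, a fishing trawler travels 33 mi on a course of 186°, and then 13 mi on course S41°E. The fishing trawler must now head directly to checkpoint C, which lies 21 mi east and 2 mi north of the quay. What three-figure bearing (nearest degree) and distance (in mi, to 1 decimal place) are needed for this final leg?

Leg 1 (186°, 33 mi): east 33 sin 186° = -3.45, north 33 cos 186° = -32.82
Leg 2 (S41°E, 13 mi): east 13 sin 139° = 8.53, north 13 cos 139° = -9.81
Current position: (5.08, -42.63). Target: (21, 2). Remaining: Δeast = 15.92, Δnorth = 44.63.
Bearing = atan2(15.92, 44.63) mod 360° = 19.63°; distance = √((15.92)² + (44.63)²) = 47.385 mi.

020°, 47.4 mi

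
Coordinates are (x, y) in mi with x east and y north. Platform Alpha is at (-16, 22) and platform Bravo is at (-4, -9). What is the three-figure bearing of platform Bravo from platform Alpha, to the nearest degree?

Δeast = -4 − -16 = 12.00; Δnorth = -9 − 22 = -31.00.
Bearing = atan2(Δeast, Δnorth) mod 360° = 158.84° ≈ 159°.

159°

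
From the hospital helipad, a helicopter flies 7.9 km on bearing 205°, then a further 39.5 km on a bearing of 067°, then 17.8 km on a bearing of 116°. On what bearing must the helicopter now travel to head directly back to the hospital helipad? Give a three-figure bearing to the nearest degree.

Leg 1 (205°, 7.9 km): east 7.9 sin 205° = -3.34, north 7.9 cos 205° = -7.16
Leg 2 (067°, 39.5 km): east 39.5 sin 67° = 36.36, north 39.5 cos 67° = 15.43
Leg 3 (116°, 17.8 km): east 17.8 sin 116° = 16.00, north 17.8 cos 116° = -7.80
Net displacement: 49.02 east, 0.47 north. Direction back to start is (-49.02, -0.47): bearing = atan2(-49.02, -0.47) mod 360° = 269.45° ≈ 269°.

269°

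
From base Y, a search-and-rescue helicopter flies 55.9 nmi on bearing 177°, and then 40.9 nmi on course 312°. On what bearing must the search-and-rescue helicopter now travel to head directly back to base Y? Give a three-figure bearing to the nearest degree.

044°

Leg 1 (177°, 55.9 nmi): east 55.9 sin 177° = 2.93, north 55.9 cos 177° = -55.82
Leg 2 (312°, 40.9 nmi): east 40.9 sin 312° = -30.39, north 40.9 cos 312° = 27.37
Net displacement: -27.47 east, -28.46 north. Direction back to start is (27.47, 28.46): bearing = atan2(27.47, 28.46) mod 360° = 43.99° ≈ 044°.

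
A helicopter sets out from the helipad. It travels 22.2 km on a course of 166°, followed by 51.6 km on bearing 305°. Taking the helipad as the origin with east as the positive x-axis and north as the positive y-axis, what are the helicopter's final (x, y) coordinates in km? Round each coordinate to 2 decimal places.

(-36.90, 8.06)

Leg 1 (166°, 22.2 km): east 22.2 sin 166° = 5.37, north 22.2 cos 166° = -21.54
Leg 2 (305°, 51.6 km): east 51.6 sin 305° = -42.27, north 51.6 cos 305° = 29.60
Summing: -36.90 km east, 8.06 km north → (-36.90, 8.06).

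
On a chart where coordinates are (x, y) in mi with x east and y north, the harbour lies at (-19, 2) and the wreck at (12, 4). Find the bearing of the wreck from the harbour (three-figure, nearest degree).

086°

Δeast = 12 − -19 = 31.00; Δnorth = 4 − 2 = 2.00.
Bearing = atan2(Δeast, Δnorth) mod 360° = 86.31° ≈ 086°.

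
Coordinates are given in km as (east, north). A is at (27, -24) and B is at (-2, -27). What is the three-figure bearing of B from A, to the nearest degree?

Δeast = -2 − 27 = -29.00; Δnorth = -27 − -24 = -3.00.
Bearing = atan2(Δeast, Δnorth) mod 360° = 264.09° ≈ 264°.

264°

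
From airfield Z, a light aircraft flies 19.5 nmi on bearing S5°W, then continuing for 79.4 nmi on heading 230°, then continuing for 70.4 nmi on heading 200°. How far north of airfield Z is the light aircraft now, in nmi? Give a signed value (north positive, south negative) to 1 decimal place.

Leg 1 (S5°W, 19.5 nmi): east 19.5 sin 185° = -1.70, north 19.5 cos 185° = -19.43
Leg 2 (230°, 79.4 nmi): east 79.4 sin 230° = -60.82, north 79.4 cos 230° = -51.04
Leg 3 (200°, 70.4 nmi): east 70.4 sin 200° = -24.08, north 70.4 cos 200° = -66.15
Net north component: -136.62 nmi.

-136.6 nmi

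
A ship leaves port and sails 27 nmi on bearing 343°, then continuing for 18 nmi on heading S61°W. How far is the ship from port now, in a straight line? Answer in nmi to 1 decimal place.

Leg 1 (343°, 27 nmi): east 27 sin 343° = -7.89, north 27 cos 343° = 25.82
Leg 2 (S61°W, 18 nmi): east 18 sin 241° = -15.74, north 18 cos 241° = -8.73
Net: -23.64 east, 17.09 north. Distance = √((-23.64)² + (17.09)²) = 29.170 nmi.

29.2 nmi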